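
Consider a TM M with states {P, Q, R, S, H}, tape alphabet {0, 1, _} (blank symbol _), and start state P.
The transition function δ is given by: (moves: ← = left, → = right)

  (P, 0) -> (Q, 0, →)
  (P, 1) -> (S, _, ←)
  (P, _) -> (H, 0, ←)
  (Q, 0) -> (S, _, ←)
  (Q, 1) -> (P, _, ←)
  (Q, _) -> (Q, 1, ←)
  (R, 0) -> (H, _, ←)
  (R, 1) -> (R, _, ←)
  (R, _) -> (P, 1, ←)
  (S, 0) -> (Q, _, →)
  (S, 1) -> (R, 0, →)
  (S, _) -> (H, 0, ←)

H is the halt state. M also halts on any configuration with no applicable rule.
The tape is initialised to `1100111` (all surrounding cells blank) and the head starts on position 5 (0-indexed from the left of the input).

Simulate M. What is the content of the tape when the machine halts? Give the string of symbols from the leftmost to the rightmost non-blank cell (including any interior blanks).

P | __11001[1]1   read 1 → write _, move ←, go to S
S | __1100[1]_1   read 1 → write 0, move →, go to R
R | __11000[_]1   read _ → write 1, move ←, go to P
P | __1100[0]11   read 0 → write 0, move →, go to Q
Q | __11000[1]1   read 1 → write _, move ←, go to P
P | __1100[0]_1   read 0 → write 0, move →, go to Q
Q | __11000[_]1   read _ → write 1, move ←, go to Q
Q | __1100[0]11   read 0 → write _, move ←, go to S
S | __110[0]_11   read 0 → write _, move →, go to Q
Q | __110_[_]11   read _ → write 1, move ←, go to Q
Q | __110[_]111   read _ → write 1, move ←, go to Q
Q | __11[0]1111   read 0 → write _, move ←, go to S
S | __1[1]_1111   read 1 → write 0, move →, go to R
R | __10[_]1111   read _ → write 1, move ←, go to P
P | __1[0]11111   read 0 → write 0, move →, go to Q
Q | __10[1]1111   read 1 → write _, move ←, go to P
P | __1[0]_1111   read 0 → write 0, move →, go to Q
Q | __10[_]1111   read _ → write 1, move ←, go to Q
Q | __1[0]11111   read 0 → write _, move ←, go to S
S | __[1]_11111   read 1 → write 0, move →, go to R
R | __0[_]11111   read _ → write 1, move ←, go to P
P | __[0]111111   read 0 → write 0, move →, go to Q
Q | __0[1]11111   read 1 → write _, move ←, go to P
P | __[0]_11111   read 0 → write 0, move →, go to Q
Q | __0[_]11111   read _ → write 1, move ←, go to Q
Q | __[0]111111   read 0 → write _, move ←, go to S
S | _[_]_111111   read _ → write 0, move ←, go to H
H | [_]0_111111
The non-blank tape span at halt is 0_111111.

0_111111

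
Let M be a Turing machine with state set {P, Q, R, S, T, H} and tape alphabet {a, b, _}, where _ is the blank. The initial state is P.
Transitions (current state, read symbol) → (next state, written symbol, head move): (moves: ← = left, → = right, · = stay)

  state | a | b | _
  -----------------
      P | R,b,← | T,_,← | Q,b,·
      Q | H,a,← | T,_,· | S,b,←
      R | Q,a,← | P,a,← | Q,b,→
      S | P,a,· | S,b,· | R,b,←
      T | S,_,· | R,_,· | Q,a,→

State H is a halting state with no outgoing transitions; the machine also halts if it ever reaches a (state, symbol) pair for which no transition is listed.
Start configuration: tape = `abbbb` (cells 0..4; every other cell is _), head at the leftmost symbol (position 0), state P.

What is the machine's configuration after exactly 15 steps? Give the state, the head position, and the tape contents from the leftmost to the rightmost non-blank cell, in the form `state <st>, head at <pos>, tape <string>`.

P | _[a]bbbb_   read a → write b, move ←, go to R
R | [_]bbbbb_   read _ → write b, move →, go to Q
Q | b[b]bbbb_   read b → write _, move ·, go to T
T | b[_]bbbb_   read _ → write a, move →, go to Q
Q | ba[b]bbb_   read b → write _, move ·, go to T
T | ba[_]bbb_   read _ → write a, move →, go to Q
Q | baa[b]bb_   read b → write _, move ·, go to T
T | baa[_]bb_   read _ → write a, move →, go to Q
Q | baaa[b]b_   read b → write _, move ·, go to T
T | baaa[_]b_   read _ → write a, move →, go to Q
Q | baaaa[b]_   read b → write _, move ·, go to T
T | baaaa[_]_   read _ → write a, move →, go to Q
Q | baaaaa[_]   read _ → write b, move ←, go to S
S | baaaa[a]b   read a → write a, move ·, go to P
P | baaaa[a]b   read a → write b, move ←, go to R
R | baaa[a]bb
After 15 steps: state R, head at 3, tape baaaabb.

state R, head at 3, tape baaaabb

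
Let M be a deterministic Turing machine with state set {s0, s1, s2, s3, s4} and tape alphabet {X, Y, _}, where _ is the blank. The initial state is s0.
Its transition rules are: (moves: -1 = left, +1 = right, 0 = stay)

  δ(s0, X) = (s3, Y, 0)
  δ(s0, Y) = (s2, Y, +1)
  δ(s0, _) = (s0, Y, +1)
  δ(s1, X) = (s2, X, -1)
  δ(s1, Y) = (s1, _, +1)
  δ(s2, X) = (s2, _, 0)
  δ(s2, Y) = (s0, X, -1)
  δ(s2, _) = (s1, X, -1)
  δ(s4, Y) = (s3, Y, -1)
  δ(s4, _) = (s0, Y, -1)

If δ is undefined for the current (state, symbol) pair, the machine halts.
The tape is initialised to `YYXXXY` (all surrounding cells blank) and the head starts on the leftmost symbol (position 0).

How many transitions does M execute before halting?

8

state=s0 head=0 tape=_[Y]YXXXY   (s0,Y)→(s2,Y,+1)
state=s2 head=1 tape=_Y[Y]XXXY   (s2,Y)→(s0,X,-1)
state=s0 head=0 tape=_[Y]XXXXY   (s0,Y)→(s2,Y,+1)
state=s2 head=1 tape=_Y[X]XXXY   (s2,X)→(s2,_,0)
state=s2 head=1 tape=_Y[_]XXXY   (s2,_)→(s1,X,-1)
state=s1 head=0 tape=_[Y]XXXXY   (s1,Y)→(s1,_,+1)
state=s1 head=1 tape=__[X]XXXY   (s1,X)→(s2,X,-1)
state=s2 head=0 tape=_[_]XXXXY   (s2,_)→(s1,X,-1)
state=s1 head=-1 tape=[_]XXXXXY
M halts after 8 transitions.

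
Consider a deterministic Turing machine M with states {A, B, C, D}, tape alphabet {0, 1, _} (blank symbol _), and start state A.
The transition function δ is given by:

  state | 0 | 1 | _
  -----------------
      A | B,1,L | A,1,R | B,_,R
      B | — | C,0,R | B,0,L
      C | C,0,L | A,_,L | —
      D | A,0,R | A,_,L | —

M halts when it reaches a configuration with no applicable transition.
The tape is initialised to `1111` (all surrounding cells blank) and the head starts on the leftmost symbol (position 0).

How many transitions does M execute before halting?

13

A | [1]111__   read 1 → write 1, move R, go to A
A | 1[1]11__   read 1 → write 1, move R, go to A
A | 11[1]1__   read 1 → write 1, move R, go to A
A | 111[1]__   read 1 → write 1, move R, go to A
A | 1111[_]_   read _ → write _, move R, go to B
B | 1111_[_]   read _ → write 0, move L, go to B
B | 1111[_]0   read _ → write 0, move L, go to B
B | 111[1]00   read 1 → write 0, move R, go to C
C | 1110[0]0   read 0 → write 0, move L, go to C
C | 111[0]00   read 0 → write 0, move L, go to C
C | 11[1]000   read 1 → write _, move L, go to A
A | 1[1]_000   read 1 → write 1, move R, go to A
A | 11[_]000   read _ → write _, move R, go to B
B | 11_[0]00
M halts after 13 transitions.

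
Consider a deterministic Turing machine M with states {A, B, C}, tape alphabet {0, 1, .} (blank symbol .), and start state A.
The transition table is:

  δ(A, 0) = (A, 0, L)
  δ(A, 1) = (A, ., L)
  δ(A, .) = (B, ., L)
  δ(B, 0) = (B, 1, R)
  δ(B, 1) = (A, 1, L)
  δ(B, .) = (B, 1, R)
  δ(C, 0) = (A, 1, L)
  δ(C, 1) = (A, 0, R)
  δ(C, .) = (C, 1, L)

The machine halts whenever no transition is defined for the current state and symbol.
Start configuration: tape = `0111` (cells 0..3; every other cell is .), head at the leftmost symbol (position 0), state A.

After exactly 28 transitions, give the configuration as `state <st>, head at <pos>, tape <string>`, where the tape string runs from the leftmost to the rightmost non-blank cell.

state B, head at 0, tape 111111.111

A | ......[0]111   read 0 → write 0, move L, go to A
A | .....[.]0111   read . → write ., move L, go to B
B | ....[.].0111   read . → write 1, move R, go to B
B | ....1[.]0111   read . → write 1, move R, go to B
B | ....11[0]111   read 0 → write 1, move R, go to B
B | ....111[1]11   read 1 → write 1, move L, go to A
A | ....11[1]111   read 1 → write ., move L, go to A
A | ....1[1].111   read 1 → write ., move L, go to A
A | ....[1]..111   read 1 → write ., move L, go to A
A | ...[.]...111   read . → write ., move L, go to B
B | ..[.]....111   read . → write 1, move R, go to B
B | ..1[.]...111   read . → write 1, move R, go to B
B | ..11[.]..111   read . → write 1, move R, go to B
B | ..111[.].111   read . → write 1, move R, go to B
B | ..1111[.]111   read . → write 1, move R, go to B
B | ..11111[1]11   read 1 → write 1, move L, go to A
A | ..1111[1]111   read 1 → write ., move L, go to A
A | ..111[1].111   read 1 → write ., move L, go to A
A | ..11[1]..111   read 1 → write ., move L, go to A
A | ..1[1]...111   read 1 → write ., move L, go to A
A | ..[1]....111   read 1 → write ., move L, go to A
A | .[.].....111   read . → write ., move L, go to B
B | [.]......111   read . → write 1, move R, go to B
B | 1[.].....111   read . → write 1, move R, go to B
B | 11[.]....111   read . → write 1, move R, go to B
B | 111[.]...111   read . → write 1, move R, go to B
B | 1111[.]..111   read . → write 1, move R, go to B
B | 11111[.].111   read . → write 1, move R, go to B
B | 111111[.]111
After 28 steps: state B, head at 0, tape 111111.111.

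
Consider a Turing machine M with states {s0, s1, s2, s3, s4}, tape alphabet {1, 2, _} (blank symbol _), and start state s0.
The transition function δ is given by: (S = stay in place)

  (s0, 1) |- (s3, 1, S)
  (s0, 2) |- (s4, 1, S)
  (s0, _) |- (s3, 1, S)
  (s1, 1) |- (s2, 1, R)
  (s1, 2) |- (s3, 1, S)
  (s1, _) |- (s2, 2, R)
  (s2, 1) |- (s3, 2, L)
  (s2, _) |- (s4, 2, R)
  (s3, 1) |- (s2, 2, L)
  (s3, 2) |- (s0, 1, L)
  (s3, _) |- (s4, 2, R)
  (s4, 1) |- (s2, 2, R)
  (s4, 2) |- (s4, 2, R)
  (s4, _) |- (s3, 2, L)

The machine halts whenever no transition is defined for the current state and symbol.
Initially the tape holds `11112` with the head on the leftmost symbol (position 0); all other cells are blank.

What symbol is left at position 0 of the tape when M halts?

2

s0 | ___[1]1112   read 1 → write 1, move S, go to s3
s3 | ___[1]1112   read 1 → write 2, move L, go to s2
s2 | __[_]21112   read _ → write 2, move R, go to s4
s4 | __2[2]1112   read 2 → write 2, move R, go to s4
s4 | __22[1]112   read 1 → write 2, move R, go to s2
s2 | __222[1]12   read 1 → write 2, move L, go to s3
s3 | __22[2]212   read 2 → write 1, move L, go to s0
s0 | __2[2]1212   read 2 → write 1, move S, go to s4
s4 | __2[1]1212   read 1 → write 2, move R, go to s2
s2 | __22[1]212   read 1 → write 2, move L, go to s3
s3 | __2[2]2212   read 2 → write 1, move L, go to s0
s0 | __[2]12212   read 2 → write 1, move S, go to s4
s4 | __[1]12212   read 1 → write 2, move R, go to s2
s2 | __2[1]2212   read 1 → write 2, move L, go to s3
s3 | __[2]22212   read 2 → write 1, move L, go to s0
s0 | _[_]122212   read _ → write 1, move S, go to s3
s3 | _[1]122212   read 1 → write 2, move L, go to s2
s2 | [_]2122212   read _ → write 2, move R, go to s4
s4 | 2[2]122212   read 2 → write 2, move R, go to s4
s4 | 22[1]22212   read 1 → write 2, move R, go to s2
s2 | 222[2]2212
Cell 0 holds 2 when M halts.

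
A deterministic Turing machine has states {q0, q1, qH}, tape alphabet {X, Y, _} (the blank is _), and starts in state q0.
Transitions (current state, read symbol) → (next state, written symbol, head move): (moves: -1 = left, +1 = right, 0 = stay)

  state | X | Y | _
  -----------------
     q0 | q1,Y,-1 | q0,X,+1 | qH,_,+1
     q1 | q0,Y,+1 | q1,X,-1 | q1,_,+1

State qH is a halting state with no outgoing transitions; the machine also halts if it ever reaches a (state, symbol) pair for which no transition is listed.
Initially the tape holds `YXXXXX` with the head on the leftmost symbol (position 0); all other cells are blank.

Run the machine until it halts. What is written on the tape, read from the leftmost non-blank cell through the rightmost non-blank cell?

YYYYYX

state=q0 head=0 tape=[Y]XXXXX__   (q0,Y)→(q0,X,+1)
state=q0 head=1 tape=X[X]XXXX__   (q0,X)→(q1,Y,-1)
state=q1 head=0 tape=[X]YXXXX__   (q1,X)→(q0,Y,+1)
state=q0 head=1 tape=Y[Y]XXXX__   (q0,Y)→(q0,X,+1)
state=q0 head=2 tape=YX[X]XXX__   (q0,X)→(q1,Y,-1)
state=q1 head=1 tape=Y[X]YXXX__   (q1,X)→(q0,Y,+1)
state=q0 head=2 tape=YY[Y]XXX__   (q0,Y)→(q0,X,+1)
state=q0 head=3 tape=YYX[X]XX__   (q0,X)→(q1,Y,-1)
state=q1 head=2 tape=YY[X]YXX__   (q1,X)→(q0,Y,+1)
state=q0 head=3 tape=YYY[Y]XX__   (q0,Y)→(q0,X,+1)
state=q0 head=4 tape=YYYX[X]X__   (q0,X)→(q1,Y,-1)
state=q1 head=3 tape=YYY[X]YX__   (q1,X)→(q0,Y,+1)
state=q0 head=4 tape=YYYY[Y]X__   (q0,Y)→(q0,X,+1)
state=q0 head=5 tape=YYYYX[X]__   (q0,X)→(q1,Y,-1)
state=q1 head=4 tape=YYYY[X]Y__   (q1,X)→(q0,Y,+1)
state=q0 head=5 tape=YYYYY[Y]__   (q0,Y)→(q0,X,+1)
state=q0 head=6 tape=YYYYYX[_]_   (q0,_)→(qH,_,+1)
state=qH head=7 tape=YYYYYX_[_]
The non-blank tape span at halt is YYYYYX.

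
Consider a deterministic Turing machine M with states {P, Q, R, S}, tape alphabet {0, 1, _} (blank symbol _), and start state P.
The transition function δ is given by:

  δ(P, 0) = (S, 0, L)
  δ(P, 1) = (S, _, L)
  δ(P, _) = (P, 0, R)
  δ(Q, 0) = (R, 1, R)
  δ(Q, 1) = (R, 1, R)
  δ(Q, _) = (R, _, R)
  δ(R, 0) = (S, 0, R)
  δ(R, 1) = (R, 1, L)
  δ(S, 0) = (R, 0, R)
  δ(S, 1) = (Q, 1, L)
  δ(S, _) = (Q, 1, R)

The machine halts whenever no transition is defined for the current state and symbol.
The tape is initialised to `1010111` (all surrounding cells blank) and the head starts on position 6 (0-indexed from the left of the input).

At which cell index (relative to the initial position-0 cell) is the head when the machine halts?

-1

state=P head=6 tape=_101011[1]   (P,1)→(S,_,L)
state=S head=5 tape=_10101[1]_   (S,1)→(Q,1,L)
state=Q head=4 tape=_1010[1]1_   (Q,1)→(R,1,R)
state=R head=5 tape=_10101[1]_   (R,1)→(R,1,L)
state=R head=4 tape=_1010[1]1_   (R,1)→(R,1,L)
state=R head=3 tape=_101[0]11_   (R,0)→(S,0,R)
state=S head=4 tape=_1010[1]1_   (S,1)→(Q,1,L)
state=Q head=3 tape=_101[0]11_   (Q,0)→(R,1,R)
state=R head=4 tape=_1011[1]1_   (R,1)→(R,1,L)
state=R head=3 tape=_101[1]11_   (R,1)→(R,1,L)
state=R head=2 tape=_10[1]111_   (R,1)→(R,1,L)
state=R head=1 tape=_1[0]1111_   (R,0)→(S,0,R)
state=S head=2 tape=_10[1]111_   (S,1)→(Q,1,L)
state=Q head=1 tape=_1[0]1111_   (Q,0)→(R,1,R)
state=R head=2 tape=_11[1]111_   (R,1)→(R,1,L)
state=R head=1 tape=_1[1]1111_   (R,1)→(R,1,L)
state=R head=0 tape=_[1]11111_   (R,1)→(R,1,L)
state=R head=-1 tape=[_]111111_
At halt the head is at cell -1.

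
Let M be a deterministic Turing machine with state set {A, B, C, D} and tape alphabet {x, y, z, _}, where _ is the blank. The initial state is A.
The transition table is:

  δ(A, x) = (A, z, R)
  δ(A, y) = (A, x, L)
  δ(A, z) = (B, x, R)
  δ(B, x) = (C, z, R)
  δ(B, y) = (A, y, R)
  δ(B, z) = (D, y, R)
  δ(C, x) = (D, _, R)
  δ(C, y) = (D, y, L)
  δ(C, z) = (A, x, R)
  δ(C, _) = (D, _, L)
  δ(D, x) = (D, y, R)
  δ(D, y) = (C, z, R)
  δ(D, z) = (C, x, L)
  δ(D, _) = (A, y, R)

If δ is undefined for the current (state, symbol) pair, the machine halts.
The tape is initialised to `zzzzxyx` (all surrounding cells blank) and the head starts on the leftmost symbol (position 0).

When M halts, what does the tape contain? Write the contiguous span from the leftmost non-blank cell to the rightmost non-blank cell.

xxx_xxyx

A | __[z]zzzxyx   read z → write x, move R, go to B
B | __x[z]zzxyx   read z → write y, move R, go to D
D | __xy[z]zxyx   read z → write x, move L, go to C
C | __x[y]xzxyx   read y → write y, move L, go to D
D | __[x]yxzxyx   read x → write y, move R, go to D
D | __y[y]xzxyx   read y → write z, move R, go to C
C | __yz[x]zxyx   read x → write _, move R, go to D
D | __yz_[z]xyx   read z → write x, move L, go to C
C | __yz[_]xxyx   read _ → write _, move L, go to D
D | __y[z]_xxyx   read z → write x, move L, go to C
C | __[y]x_xxyx   read y → write y, move L, go to D
D | _[_]yx_xxyx   read _ → write y, move R, go to A
A | _y[y]x_xxyx   read y → write x, move L, go to A
A | _[y]xx_xxyx   read y → write x, move L, go to A
A | [_]xxx_xxyx
The non-blank tape span at halt is xxx_xxyx.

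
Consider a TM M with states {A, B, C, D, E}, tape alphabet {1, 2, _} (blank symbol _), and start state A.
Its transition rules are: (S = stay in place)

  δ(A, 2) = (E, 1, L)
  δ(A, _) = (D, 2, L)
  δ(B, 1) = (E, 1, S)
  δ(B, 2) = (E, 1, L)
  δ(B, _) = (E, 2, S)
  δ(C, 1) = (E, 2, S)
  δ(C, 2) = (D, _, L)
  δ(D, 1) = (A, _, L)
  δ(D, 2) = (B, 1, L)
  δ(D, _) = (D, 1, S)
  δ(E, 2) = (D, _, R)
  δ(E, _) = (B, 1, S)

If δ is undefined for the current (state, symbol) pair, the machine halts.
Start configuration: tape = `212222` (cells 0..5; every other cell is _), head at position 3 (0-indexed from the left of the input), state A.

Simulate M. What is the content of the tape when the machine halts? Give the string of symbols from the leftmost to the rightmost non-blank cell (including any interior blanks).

11_2_22

A | _212[2]22   read 2 → write 1, move L, go to E
E | _21[2]122   read 2 → write _, move R, go to D
D | _21_[1]22   read 1 → write _, move L, go to A
A | _21[_]_22   read _ → write 2, move L, go to D
D | _2[1]2_22   read 1 → write _, move L, go to A
A | _[2]_2_22   read 2 → write 1, move L, go to E
E | [_]1_2_22   read _ → write 1, move S, go to B
B | [1]1_2_22   read 1 → write 1, move S, go to E
E | [1]1_2_22
The non-blank tape span at halt is 11_2_22.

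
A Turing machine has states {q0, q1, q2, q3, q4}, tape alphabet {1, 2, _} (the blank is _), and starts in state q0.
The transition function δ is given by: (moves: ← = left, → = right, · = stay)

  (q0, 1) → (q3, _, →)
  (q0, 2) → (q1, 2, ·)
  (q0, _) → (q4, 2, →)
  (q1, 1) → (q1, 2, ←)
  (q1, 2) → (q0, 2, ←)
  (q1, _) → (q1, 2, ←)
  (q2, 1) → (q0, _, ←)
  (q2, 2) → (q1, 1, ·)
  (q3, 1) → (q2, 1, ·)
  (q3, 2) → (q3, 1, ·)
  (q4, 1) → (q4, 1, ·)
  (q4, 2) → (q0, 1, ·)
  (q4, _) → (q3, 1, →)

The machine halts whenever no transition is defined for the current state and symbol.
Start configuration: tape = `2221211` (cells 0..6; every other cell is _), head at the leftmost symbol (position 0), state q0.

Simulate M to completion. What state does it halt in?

q3

q0 | _[2]221211   read 2 → write 2, move ·, go to q1
q1 | _[2]221211   read 2 → write 2, move ←, go to q0
q0 | [_]2221211   read _ → write 2, move →, go to q4
q4 | 2[2]221211   read 2 → write 1, move ·, go to q0
q0 | 2[1]221211   read 1 → write _, move →, go to q3
q3 | 2_[2]21211   read 2 → write 1, move ·, go to q3
q3 | 2_[1]21211   read 1 → write 1, move ·, go to q2
q2 | 2_[1]21211   read 1 → write _, move ←, go to q0
q0 | 2[_]_21211   read _ → write 2, move →, go to q4
q4 | 22[_]21211   read _ → write 1, move →, go to q3
q3 | 221[2]1211   read 2 → write 1, move ·, go to q3
q3 | 221[1]1211   read 1 → write 1, move ·, go to q2
q2 | 221[1]1211   read 1 → write _, move ←, go to q0
q0 | 22[1]_1211   read 1 → write _, move →, go to q3
q3 | 22_[_]1211
No transition is defined for (q3, _); M halts in state q3.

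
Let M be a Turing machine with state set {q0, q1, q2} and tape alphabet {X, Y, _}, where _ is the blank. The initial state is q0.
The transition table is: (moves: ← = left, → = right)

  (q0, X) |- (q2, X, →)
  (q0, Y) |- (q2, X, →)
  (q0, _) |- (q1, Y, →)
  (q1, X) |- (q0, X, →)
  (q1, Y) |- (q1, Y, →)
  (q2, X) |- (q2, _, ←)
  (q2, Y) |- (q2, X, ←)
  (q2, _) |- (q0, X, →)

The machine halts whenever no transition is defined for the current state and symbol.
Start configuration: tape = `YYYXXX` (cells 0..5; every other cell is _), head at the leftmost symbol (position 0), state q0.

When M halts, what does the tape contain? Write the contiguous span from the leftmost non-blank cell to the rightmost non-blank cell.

XYXY__XX

state=q0 head=0 tape=__[Y]YYXXX   (q0,Y)→(q2,X,→)
state=q2 head=1 tape=__X[Y]YXXX   (q2,Y)→(q2,X,←)
state=q2 head=0 tape=__[X]XYXXX   (q2,X)→(q2,_,←)
state=q2 head=-1 tape=_[_]_XYXXX   (q2,_)→(q0,X,→)
state=q0 head=0 tape=_X[_]XYXXX   (q0,_)→(q1,Y,→)
state=q1 head=1 tape=_XY[X]YXXX   (q1,X)→(q0,X,→)
state=q0 head=2 tape=_XYX[Y]XXX   (q0,Y)→(q2,X,→)
state=q2 head=3 tape=_XYXX[X]XX   (q2,X)→(q2,_,←)
state=q2 head=2 tape=_XYX[X]_XX   (q2,X)→(q2,_,←)
state=q2 head=1 tape=_XY[X]__XX   (q2,X)→(q2,_,←)
state=q2 head=0 tape=_X[Y]___XX   (q2,Y)→(q2,X,←)
state=q2 head=-1 tape=_[X]X___XX   (q2,X)→(q2,_,←)
state=q2 head=-2 tape=[_]_X___XX   (q2,_)→(q0,X,→)
state=q0 head=-1 tape=X[_]X___XX   (q0,_)→(q1,Y,→)
state=q1 head=0 tape=XY[X]___XX   (q1,X)→(q0,X,→)
state=q0 head=1 tape=XYX[_]__XX   (q0,_)→(q1,Y,→)
state=q1 head=2 tape=XYXY[_]_XX
The non-blank tape span at halt is XYXY__XX.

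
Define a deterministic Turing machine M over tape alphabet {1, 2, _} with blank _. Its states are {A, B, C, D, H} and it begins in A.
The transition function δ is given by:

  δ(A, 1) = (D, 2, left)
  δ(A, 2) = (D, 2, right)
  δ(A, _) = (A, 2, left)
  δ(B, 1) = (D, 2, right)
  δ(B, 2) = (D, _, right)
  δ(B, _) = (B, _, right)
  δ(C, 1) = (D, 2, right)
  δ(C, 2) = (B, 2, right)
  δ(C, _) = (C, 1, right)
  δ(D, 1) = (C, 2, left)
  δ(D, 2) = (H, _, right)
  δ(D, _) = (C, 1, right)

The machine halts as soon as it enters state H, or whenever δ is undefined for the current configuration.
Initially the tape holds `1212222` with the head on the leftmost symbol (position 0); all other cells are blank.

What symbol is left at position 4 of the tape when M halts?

_

A | _[1]212222   read 1 → write 2, move left, go to D
D | [_]2212222   read _ → write 1, move right, go to C
C | 1[2]212222   read 2 → write 2, move right, go to B
B | 12[2]12222   read 2 → write _, move right, go to D
D | 12_[1]2222   read 1 → write 2, move left, go to C
C | 12[_]22222   read _ → write 1, move right, go to C
C | 121[2]2222   read 2 → write 2, move right, go to B
B | 1212[2]222   read 2 → write _, move right, go to D
D | 1212_[2]22   read 2 → write _, move right, go to H
H | 1212__[2]2
Cell 4 holds _ when M halts.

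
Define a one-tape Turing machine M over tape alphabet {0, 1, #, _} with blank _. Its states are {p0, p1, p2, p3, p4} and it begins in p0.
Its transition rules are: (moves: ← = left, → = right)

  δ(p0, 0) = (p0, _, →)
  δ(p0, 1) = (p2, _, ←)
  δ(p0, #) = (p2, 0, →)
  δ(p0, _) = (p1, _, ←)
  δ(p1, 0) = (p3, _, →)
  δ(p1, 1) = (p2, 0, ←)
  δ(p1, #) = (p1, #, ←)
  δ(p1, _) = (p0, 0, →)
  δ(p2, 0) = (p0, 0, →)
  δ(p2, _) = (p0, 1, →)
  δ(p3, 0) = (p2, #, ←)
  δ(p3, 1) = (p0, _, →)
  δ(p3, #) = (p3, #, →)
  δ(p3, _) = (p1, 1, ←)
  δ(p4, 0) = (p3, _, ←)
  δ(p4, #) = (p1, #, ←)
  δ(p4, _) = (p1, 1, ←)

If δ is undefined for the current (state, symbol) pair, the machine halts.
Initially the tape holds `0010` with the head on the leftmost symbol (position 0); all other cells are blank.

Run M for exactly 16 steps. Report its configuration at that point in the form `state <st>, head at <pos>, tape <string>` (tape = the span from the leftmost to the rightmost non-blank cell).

state p0, head at 2, tape 10_0

state=p0 head=0 tape=[0]010   (p0,0)→(p0,_,→)
state=p0 head=1 tape=_[0]10   (p0,0)→(p0,_,→)
state=p0 head=2 tape=__[1]0   (p0,1)→(p2,_,←)
state=p2 head=1 tape=_[_]_0   (p2,_)→(p0,1,→)
state=p0 head=2 tape=_1[_]0   (p0,_)→(p1,_,←)
state=p1 head=1 tape=_[1]_0   (p1,1)→(p2,0,←)
state=p2 head=0 tape=[_]0_0   (p2,_)→(p0,1,→)
state=p0 head=1 tape=1[0]_0   (p0,0)→(p0,_,→)
state=p0 head=2 tape=1_[_]0   (p0,_)→(p1,_,←)
state=p1 head=1 tape=1[_]_0   (p1,_)→(p0,0,→)
state=p0 head=2 tape=10[_]0   (p0,_)→(p1,_,←)
state=p1 head=1 tape=1[0]_0   (p1,0)→(p3,_,→)
state=p3 head=2 tape=1_[_]0   (p3,_)→(p1,1,←)
state=p1 head=1 tape=1[_]10   (p1,_)→(p0,0,→)
state=p0 head=2 tape=10[1]0   (p0,1)→(p2,_,←)
state=p2 head=1 tape=1[0]_0   (p2,0)→(p0,0,→)
state=p0 head=2 tape=10[_]0
After 16 steps: state p0, head at 2, tape 10_0.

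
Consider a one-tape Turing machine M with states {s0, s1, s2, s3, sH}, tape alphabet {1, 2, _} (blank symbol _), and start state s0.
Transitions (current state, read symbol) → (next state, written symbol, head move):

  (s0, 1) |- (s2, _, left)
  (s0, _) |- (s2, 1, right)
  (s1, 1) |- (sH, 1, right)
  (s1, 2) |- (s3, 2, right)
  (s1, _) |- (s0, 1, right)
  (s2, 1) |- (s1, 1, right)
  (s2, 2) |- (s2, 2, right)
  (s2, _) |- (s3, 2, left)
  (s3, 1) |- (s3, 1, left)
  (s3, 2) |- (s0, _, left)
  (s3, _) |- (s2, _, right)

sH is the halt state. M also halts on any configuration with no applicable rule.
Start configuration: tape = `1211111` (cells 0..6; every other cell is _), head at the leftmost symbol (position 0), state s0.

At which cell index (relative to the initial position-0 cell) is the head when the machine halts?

state=s0 head=0 tape=___[1]211111   (s0,1)→(s2,_,left)
state=s2 head=-1 tape=__[_]_211111   (s2,_)→(s3,2,left)
state=s3 head=-2 tape=_[_]2_211111   (s3,_)→(s2,_,right)
state=s2 head=-1 tape=__[2]_211111   (s2,2)→(s2,2,right)
state=s2 head=0 tape=__2[_]211111   (s2,_)→(s3,2,left)
state=s3 head=-1 tape=__[2]2211111   (s3,2)→(s0,_,left)
state=s0 head=-2 tape=_[_]_2211111   (s0,_)→(s2,1,right)
state=s2 head=-1 tape=_1[_]2211111   (s2,_)→(s3,2,left)
state=s3 head=-2 tape=_[1]22211111   (s3,1)→(s3,1,left)
state=s3 head=-3 tape=[_]122211111   (s3,_)→(s2,_,right)
state=s2 head=-2 tape=_[1]22211111   (s2,1)→(s1,1,right)
state=s1 head=-1 tape=_1[2]2211111   (s1,2)→(s3,2,right)
state=s3 head=0 tape=_12[2]211111   (s3,2)→(s0,_,left)
state=s0 head=-1 tape=_1[2]_211111
At halt the head is at cell -1.

-1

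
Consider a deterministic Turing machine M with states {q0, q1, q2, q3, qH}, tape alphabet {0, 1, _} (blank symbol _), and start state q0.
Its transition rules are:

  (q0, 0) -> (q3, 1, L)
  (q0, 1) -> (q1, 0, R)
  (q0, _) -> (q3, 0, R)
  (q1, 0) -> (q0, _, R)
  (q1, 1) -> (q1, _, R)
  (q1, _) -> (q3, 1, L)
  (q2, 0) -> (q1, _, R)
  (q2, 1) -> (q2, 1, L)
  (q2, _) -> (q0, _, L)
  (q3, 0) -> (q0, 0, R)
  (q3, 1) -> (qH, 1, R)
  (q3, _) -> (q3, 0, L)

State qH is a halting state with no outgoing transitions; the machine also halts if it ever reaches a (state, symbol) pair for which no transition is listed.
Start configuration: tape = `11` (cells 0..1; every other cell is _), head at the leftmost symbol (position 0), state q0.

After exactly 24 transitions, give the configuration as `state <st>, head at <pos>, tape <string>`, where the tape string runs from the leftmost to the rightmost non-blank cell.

q0 | [1]1____   read 1 → write 0, move R, go to q1
q1 | 0[1]____   read 1 → write _, move R, go to q1
q1 | 0_[_]___   read _ → write 1, move L, go to q3
q3 | 0[_]1___   read _ → write 0, move L, go to q3
q3 | [0]01___   read 0 → write 0, move R, go to q0
q0 | 0[0]1___   read 0 → write 1, move L, go to q3
q3 | [0]11___   read 0 → write 0, move R, go to q0
q0 | 0[1]1___   read 1 → write 0, move R, go to q1
q1 | 00[1]___   read 1 → write _, move R, go to q1
q1 | 00_[_]__   read _ → write 1, move L, go to q3
q3 | 00[_]1__   read _ → write 0, move L, go to q3
q3 | 0[0]01__   read 0 → write 0, move R, go to q0
q0 | 00[0]1__   read 0 → write 1, move L, go to q3
q3 | 0[0]11__   read 0 → write 0, move R, go to q0
q0 | 00[1]1__   read 1 → write 0, move R, go to q1
q1 | 000[1]__   read 1 → write _, move R, go to q1
q1 | 000_[_]_   read _ → write 1, move L, go to q3
q3 | 000[_]1_   read _ → write 0, move L, go to q3
q3 | 00[0]01_   read 0 → write 0, move R, go to q0
q0 | 000[0]1_   read 0 → write 1, move L, go to q3
q3 | 00[0]11_   read 0 → write 0, move R, go to q0
q0 | 000[1]1_   read 1 → write 0, move R, go to q1
q1 | 0000[1]_   read 1 → write _, move R, go to q1
q1 | 0000_[_]   read _ → write 1, move L, go to q3
q3 | 0000[_]1
After 24 steps: state q3, head at 4, tape 0000_1.

state q3, head at 4, tape 0000_1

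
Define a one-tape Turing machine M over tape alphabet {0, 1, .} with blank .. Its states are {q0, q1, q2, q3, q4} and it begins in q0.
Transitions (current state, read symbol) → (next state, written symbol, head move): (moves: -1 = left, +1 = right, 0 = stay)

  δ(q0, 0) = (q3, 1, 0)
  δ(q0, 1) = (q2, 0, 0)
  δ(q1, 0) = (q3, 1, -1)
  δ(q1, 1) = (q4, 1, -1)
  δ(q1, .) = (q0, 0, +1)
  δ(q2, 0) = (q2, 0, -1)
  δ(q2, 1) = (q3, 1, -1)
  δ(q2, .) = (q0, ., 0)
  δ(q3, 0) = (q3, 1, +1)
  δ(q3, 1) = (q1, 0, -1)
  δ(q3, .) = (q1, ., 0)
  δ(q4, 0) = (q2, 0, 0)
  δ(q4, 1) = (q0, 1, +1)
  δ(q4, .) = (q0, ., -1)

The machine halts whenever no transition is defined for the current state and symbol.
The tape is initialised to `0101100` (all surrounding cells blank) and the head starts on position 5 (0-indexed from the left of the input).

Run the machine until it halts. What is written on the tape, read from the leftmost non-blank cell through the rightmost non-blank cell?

q0 | ..01011[0]0   read 0 → write 1, move 0, go to q3
q3 | ..01011[1]0   read 1 → write 0, move -1, go to q1
q1 | ..0101[1]00   read 1 → write 1, move -1, go to q4
q4 | ..010[1]100   read 1 → write 1, move +1, go to q0
q0 | ..0101[1]00   read 1 → write 0, move 0, go to q2
q2 | ..0101[0]00   read 0 → write 0, move -1, go to q2
q2 | ..010[1]000   read 1 → write 1, move -1, go to q3
q3 | ..01[0]1000   read 0 → write 1, move +1, go to q3
q3 | ..011[1]000   read 1 → write 0, move -1, go to q1
q1 | ..01[1]0000   read 1 → write 1, move -1, go to q4
q4 | ..0[1]10000   read 1 → write 1, move +1, go to q0
q0 | ..01[1]0000   read 1 → write 0, move 0, go to q2
q2 | ..01[0]0000   read 0 → write 0, move -1, go to q2
q2 | ..0[1]00000   read 1 → write 1, move -1, go to q3
q3 | ..[0]100000   read 0 → write 1, move +1, go to q3
q3 | ..1[1]00000   read 1 → write 0, move -1, go to q1
q1 | ..[1]000000   read 1 → write 1, move -1, go to q4
q4 | .[.]1000000   read . → write ., move -1, go to q0
q0 | [.].1000000
The non-blank tape span at halt is 1000000.

1000000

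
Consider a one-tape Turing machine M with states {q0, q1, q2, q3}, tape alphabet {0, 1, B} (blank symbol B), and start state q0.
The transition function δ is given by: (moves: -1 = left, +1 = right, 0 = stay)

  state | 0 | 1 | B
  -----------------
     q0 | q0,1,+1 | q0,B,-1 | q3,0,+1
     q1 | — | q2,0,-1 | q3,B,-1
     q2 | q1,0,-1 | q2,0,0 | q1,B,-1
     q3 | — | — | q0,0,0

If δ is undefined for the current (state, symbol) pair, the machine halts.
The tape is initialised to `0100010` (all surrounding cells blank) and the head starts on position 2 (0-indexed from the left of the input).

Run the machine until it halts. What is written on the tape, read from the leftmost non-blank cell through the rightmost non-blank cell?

1010100

q0 | 01[0]0010   read 0 → write 1, move +1, go to q0
q0 | 011[0]010   read 0 → write 1, move +1, go to q0
q0 | 0111[0]10   read 0 → write 1, move +1, go to q0
q0 | 01111[1]0   read 1 → write B, move -1, go to q0
q0 | 0111[1]B0   read 1 → write B, move -1, go to q0
q0 | 011[1]BB0   read 1 → write B, move -1, go to q0
q0 | 01[1]BBB0   read 1 → write B, move -1, go to q0
q0 | 0[1]BBBB0   read 1 → write B, move -1, go to q0
q0 | [0]BBBBB0   read 0 → write 1, move +1, go to q0
q0 | 1[B]BBBB0   read B → write 0, move +1, go to q3
q3 | 10[B]BBB0   read B → write 0, move 0, go to q0
q0 | 10[0]BBB0   read 0 → write 1, move +1, go to q0
q0 | 101[B]BB0   read B → write 0, move +1, go to q3
q3 | 1010[B]B0   read B → write 0, move 0, go to q0
q0 | 1010[0]B0   read 0 → write 1, move +1, go to q0
q0 | 10101[B]0   read B → write 0, move +1, go to q3
q3 | 101010[0]
The non-blank tape span at halt is 1010100.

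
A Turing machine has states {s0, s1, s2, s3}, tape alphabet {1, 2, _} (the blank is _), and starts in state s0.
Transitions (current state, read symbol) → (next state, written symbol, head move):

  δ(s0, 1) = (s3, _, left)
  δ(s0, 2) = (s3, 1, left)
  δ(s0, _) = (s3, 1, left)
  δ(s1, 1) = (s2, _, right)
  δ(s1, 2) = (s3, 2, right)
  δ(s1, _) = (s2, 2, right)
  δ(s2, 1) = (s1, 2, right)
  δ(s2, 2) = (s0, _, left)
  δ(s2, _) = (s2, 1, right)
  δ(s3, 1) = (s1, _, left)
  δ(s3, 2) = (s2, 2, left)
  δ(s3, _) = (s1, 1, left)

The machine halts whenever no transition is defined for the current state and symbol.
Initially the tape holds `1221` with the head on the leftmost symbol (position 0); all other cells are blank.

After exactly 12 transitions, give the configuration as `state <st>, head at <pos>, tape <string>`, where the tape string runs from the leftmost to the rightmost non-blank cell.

state=s0 head=0 tape=_____[1]221   (s0,1)→(s3,_,left)
state=s3 head=-1 tape=____[_]_221   (s3,_)→(s1,1,left)
state=s1 head=-2 tape=___[_]1_221   (s1,_)→(s2,2,right)
state=s2 head=-1 tape=___2[1]_221   (s2,1)→(s1,2,right)
state=s1 head=0 tape=___22[_]221   (s1,_)→(s2,2,right)
state=s2 head=1 tape=___222[2]21   (s2,2)→(s0,_,left)
state=s0 head=0 tape=___22[2]_21   (s0,2)→(s3,1,left)
state=s3 head=-1 tape=___2[2]1_21   (s3,2)→(s2,2,left)
state=s2 head=-2 tape=___[2]21_21   (s2,2)→(s0,_,left)
state=s0 head=-3 tape=__[_]_21_21   (s0,_)→(s3,1,left)
state=s3 head=-4 tape=_[_]1_21_21   (s3,_)→(s1,1,left)
state=s1 head=-5 tape=[_]11_21_21   (s1,_)→(s2,2,right)
state=s2 head=-4 tape=2[1]1_21_21
After 12 steps: state s2, head at -4, tape 211_21_21.

state s2, head at -4, tape 211_21_21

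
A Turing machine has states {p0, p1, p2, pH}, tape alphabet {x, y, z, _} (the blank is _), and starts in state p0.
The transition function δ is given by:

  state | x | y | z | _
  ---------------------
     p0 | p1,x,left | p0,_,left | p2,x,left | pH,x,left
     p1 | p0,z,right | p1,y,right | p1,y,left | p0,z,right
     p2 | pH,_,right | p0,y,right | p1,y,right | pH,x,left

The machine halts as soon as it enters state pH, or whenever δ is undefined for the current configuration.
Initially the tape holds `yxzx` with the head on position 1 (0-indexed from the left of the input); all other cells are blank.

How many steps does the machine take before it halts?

p0 | y[x]zx_   read x → write x, move left, go to p1
p1 | [y]xzx_   read y → write y, move right, go to p1
p1 | y[x]zx_   read x → write z, move right, go to p0
p0 | yz[z]x_   read z → write x, move left, go to p2
p2 | y[z]xx_   read z → write y, move right, go to p1
p1 | yy[x]x_   read x → write z, move right, go to p0
p0 | yyz[x]_   read x → write x, move left, go to p1
p1 | yy[z]x_   read z → write y, move left, go to p1
p1 | y[y]yx_   read y → write y, move right, go to p1
p1 | yy[y]x_   read y → write y, move right, go to p1
p1 | yyy[x]_   read x → write z, move right, go to p0
p0 | yyyz[_]   read _ → write x, move left, go to pH
pH | yyy[z]x
M halts after 12 transitions.

12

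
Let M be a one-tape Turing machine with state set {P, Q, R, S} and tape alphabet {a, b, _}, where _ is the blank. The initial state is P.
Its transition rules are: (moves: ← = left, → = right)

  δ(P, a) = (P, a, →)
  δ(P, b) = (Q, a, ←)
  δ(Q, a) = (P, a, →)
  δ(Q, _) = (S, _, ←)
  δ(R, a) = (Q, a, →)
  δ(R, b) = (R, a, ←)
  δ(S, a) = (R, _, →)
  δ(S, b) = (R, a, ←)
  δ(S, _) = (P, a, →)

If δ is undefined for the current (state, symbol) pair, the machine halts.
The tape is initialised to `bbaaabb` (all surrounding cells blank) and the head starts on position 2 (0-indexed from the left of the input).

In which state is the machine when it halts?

P | bb[a]aabb_   read a → write a, move →, go to P
P | bba[a]abb_   read a → write a, move →, go to P
P | bbaa[a]bb_   read a → write a, move →, go to P
P | bbaaa[b]b_   read b → write a, move ←, go to Q
Q | bbaa[a]ab_   read a → write a, move →, go to P
P | bbaaa[a]b_   read a → write a, move →, go to P
P | bbaaaa[b]_   read b → write a, move ←, go to Q
Q | bbaaa[a]a_   read a → write a, move →, go to P
P | bbaaaa[a]_   read a → write a, move →, go to P
P | bbaaaaa[_]
No transition is defined for (P, _); M halts in state P.

P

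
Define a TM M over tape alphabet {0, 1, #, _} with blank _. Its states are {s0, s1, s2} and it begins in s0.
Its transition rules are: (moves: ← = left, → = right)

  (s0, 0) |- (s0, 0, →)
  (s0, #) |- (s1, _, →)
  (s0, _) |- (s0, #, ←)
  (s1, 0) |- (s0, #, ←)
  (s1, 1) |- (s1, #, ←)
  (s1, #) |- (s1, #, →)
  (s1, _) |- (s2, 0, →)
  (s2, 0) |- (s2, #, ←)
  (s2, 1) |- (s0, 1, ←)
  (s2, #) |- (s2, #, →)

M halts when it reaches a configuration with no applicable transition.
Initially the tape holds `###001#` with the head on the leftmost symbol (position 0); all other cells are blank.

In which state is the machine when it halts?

s2

s0 | [#]##001#__   read # → write _, move →, go to s1
s1 | _[#]#001#__   read # → write #, move →, go to s1
s1 | _#[#]001#__   read # → write #, move →, go to s1
s1 | _##[0]01#__   read 0 → write #, move ←, go to s0
s0 | _#[#]#01#__   read # → write _, move →, go to s1
s1 | _#_[#]01#__   read # → write #, move →, go to s1
s1 | _#_#[0]1#__   read 0 → write #, move ←, go to s0
s0 | _#_[#]#1#__   read # → write _, move →, go to s1
s1 | _#__[#]1#__   read # → write #, move →, go to s1
s1 | _#__#[1]#__   read 1 → write #, move ←, go to s1
s1 | _#__[#]##__   read # → write #, move →, go to s1
s1 | _#__#[#]#__   read # → write #, move →, go to s1
s1 | _#__##[#]__   read # → write #, move →, go to s1
s1 | _#__###[_]_   read _ → write 0, move →, go to s2
s2 | _#__###0[_]
No transition is defined for (s2, _); M halts in state s2.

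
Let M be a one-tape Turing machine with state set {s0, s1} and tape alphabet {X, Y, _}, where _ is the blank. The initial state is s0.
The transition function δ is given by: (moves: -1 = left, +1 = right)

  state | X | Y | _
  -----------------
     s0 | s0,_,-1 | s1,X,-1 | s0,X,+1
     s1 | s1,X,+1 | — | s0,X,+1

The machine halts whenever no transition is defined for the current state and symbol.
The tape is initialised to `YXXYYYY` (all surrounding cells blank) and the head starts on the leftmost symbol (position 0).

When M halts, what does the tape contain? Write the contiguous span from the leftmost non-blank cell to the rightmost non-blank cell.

XXXXXXXXYYY

state=s0 head=0 tape=____[Y]XXYYYY   (s0,Y)→(s1,X,-1)
state=s1 head=-1 tape=___[_]XXXYYYY   (s1,_)→(s0,X,+1)
state=s0 head=0 tape=___X[X]XXYYYY   (s0,X)→(s0,_,-1)
state=s0 head=-1 tape=___[X]_XXYYYY   (s0,X)→(s0,_,-1)
state=s0 head=-2 tape=__[_]__XXYYYY   (s0,_)→(s0,X,+1)
state=s0 head=-1 tape=__X[_]_XXYYYY   (s0,_)→(s0,X,+1)
state=s0 head=0 tape=__XX[_]XXYYYY   (s0,_)→(s0,X,+1)
state=s0 head=1 tape=__XXX[X]XYYYY   (s0,X)→(s0,_,-1)
state=s0 head=0 tape=__XX[X]_XYYYY   (s0,X)→(s0,_,-1)
state=s0 head=-1 tape=__X[X]__XYYYY   (s0,X)→(s0,_,-1)
state=s0 head=-2 tape=__[X]___XYYYY   (s0,X)→(s0,_,-1)
state=s0 head=-3 tape=_[_]____XYYYY   (s0,_)→(s0,X,+1)
state=s0 head=-2 tape=_X[_]___XYYYY   (s0,_)→(s0,X,+1)
state=s0 head=-1 tape=_XX[_]__XYYYY   (s0,_)→(s0,X,+1)
state=s0 head=0 tape=_XXX[_]_XYYYY   (s0,_)→(s0,X,+1)
state=s0 head=1 tape=_XXXX[_]XYYYY   (s0,_)→(s0,X,+1)
state=s0 head=2 tape=_XXXXX[X]YYYY   (s0,X)→(s0,_,-1)
state=s0 head=1 tape=_XXXX[X]_YYYY   (s0,X)→(s0,_,-1)
state=s0 head=0 tape=_XXX[X]__YYYY   (s0,X)→(s0,_,-1)
state=s0 head=-1 tape=_XX[X]___YYYY   (s0,X)→(s0,_,-1)
state=s0 head=-2 tape=_X[X]____YYYY   (s0,X)→(s0,_,-1)
state=s0 head=-3 tape=_[X]_____YYYY   (s0,X)→(s0,_,-1)
state=s0 head=-4 tape=[_]______YYYY   (s0,_)→(s0,X,+1)
state=s0 head=-3 tape=X[_]_____YYYY   (s0,_)→(s0,X,+1)
state=s0 head=-2 tape=XX[_]____YYYY   (s0,_)→(s0,X,+1)
state=s0 head=-1 tape=XXX[_]___YYYY   (s0,_)→(s0,X,+1)
state=s0 head=0 tape=XXXX[_]__YYYY   (s0,_)→(s0,X,+1)
state=s0 head=1 tape=XXXXX[_]_YYYY   (s0,_)→(s0,X,+1)
state=s0 head=2 tape=XXXXXX[_]YYYY   (s0,_)→(s0,X,+1)
state=s0 head=3 tape=XXXXXXX[Y]YYY   (s0,Y)→(s1,X,-1)
state=s1 head=2 tape=XXXXXX[X]XYYY   (s1,X)→(s1,X,+1)
state=s1 head=3 tape=XXXXXXX[X]YYY   (s1,X)→(s1,X,+1)
state=s1 head=4 tape=XXXXXXXX[Y]YY
The non-blank tape span at halt is XXXXXXXXYYY.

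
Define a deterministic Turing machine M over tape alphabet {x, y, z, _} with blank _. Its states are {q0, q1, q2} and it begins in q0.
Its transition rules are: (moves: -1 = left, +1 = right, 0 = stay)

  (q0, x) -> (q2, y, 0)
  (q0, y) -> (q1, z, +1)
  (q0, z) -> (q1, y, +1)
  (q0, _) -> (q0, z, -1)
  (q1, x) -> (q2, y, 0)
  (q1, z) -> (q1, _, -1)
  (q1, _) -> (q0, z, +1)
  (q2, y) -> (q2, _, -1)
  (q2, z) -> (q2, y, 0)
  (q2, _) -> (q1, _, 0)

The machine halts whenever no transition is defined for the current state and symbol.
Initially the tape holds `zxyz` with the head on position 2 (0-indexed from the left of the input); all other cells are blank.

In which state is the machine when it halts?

q1

state=q0 head=2 tape=_zx[y]z   (q0,y)→(q1,z,+1)
state=q1 head=3 tape=_zxz[z]   (q1,z)→(q1,_,-1)
state=q1 head=2 tape=_zx[z]_   (q1,z)→(q1,_,-1)
state=q1 head=1 tape=_z[x]__   (q1,x)→(q2,y,0)
state=q2 head=1 tape=_z[y]__   (q2,y)→(q2,_,-1)
state=q2 head=0 tape=_[z]___   (q2,z)→(q2,y,0)
state=q2 head=0 tape=_[y]___   (q2,y)→(q2,_,-1)
state=q2 head=-1 tape=[_]____   (q2,_)→(q1,_,0)
state=q1 head=-1 tape=[_]____   (q1,_)→(q0,z,+1)
state=q0 head=0 tape=z[_]___   (q0,_)→(q0,z,-1)
state=q0 head=-1 tape=[z]z___   (q0,z)→(q1,y,+1)
state=q1 head=0 tape=y[z]___   (q1,z)→(q1,_,-1)
state=q1 head=-1 tape=[y]____
No transition is defined for (q1, y); M halts in state q1.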